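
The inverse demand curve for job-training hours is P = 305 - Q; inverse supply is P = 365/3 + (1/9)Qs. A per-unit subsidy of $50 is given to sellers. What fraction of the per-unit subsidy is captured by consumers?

Pre-subsidy: 305 - Q = 365/3 + (1/9)Q gives Q* = 165 and P* = 140.
With the subsidy, sellers receive Ps = Pb + 50 for each unit, where Pb is the price buyers pay.
On the curves, Pb = 305 - Q and Ps = 365/3 + (1/9)Q; the wedge Ps − Pb = 50 gives 365/3 + (1/9)Q − (305 - Q) = 50, so Q' = 210.
Then Pb = 305 − 1·210 = 95 and Ps = 365/3 + (1/9)·210 = 145.
Buyers' price falls by P* − Pb = 140 − 95 = 45; sellers' price rises by Ps − P* = 145 − 140 = 5.
So consumers capture 45/50 = 0.9 of each unit of subsidy.

Consumer share = 0.9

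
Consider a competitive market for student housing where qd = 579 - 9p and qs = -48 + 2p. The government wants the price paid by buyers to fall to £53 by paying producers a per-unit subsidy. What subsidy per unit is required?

Required subsidy s = £22 per unit

At a buyer price of 53, quantity demanded is 579 − 9·53 = 102.
Sellers supply 102 only when they receive ps with -48 + 2·ps = 102, i.e. ps = 75.
s = ps − pb = 75 − 53 = 22.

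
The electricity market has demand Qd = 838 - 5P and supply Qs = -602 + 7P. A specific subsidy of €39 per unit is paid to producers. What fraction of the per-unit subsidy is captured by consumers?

Consumer share = 7/12

Pre-subsidy: 838 - 5P = -602 + 7P gives P* = 120, Q* = 238.
With the subsidy, sellers receive Ps = Pb + 39 for each unit, where Pb is the price buyers pay.
Supply in terms of Pb becomes Qs = -602 + 7(Pb + 39) = -329 + 7Pb. Setting this equal to demand: 838 - 5Pb = -329 + 7Pb, so Pb = 97.25.
Sellers receive Ps = 97.25 + 39 = 136.25; Q' = 838 − 5·97.25 = 351.75.
Buyers' price falls by P* − Pb = 120 − 97.25 = 22.75; sellers' price rises by Ps − P* = 136.25 − 120 = 16.25.
So consumers capture 22.75/39 = 7/12 of each unit of subsidy.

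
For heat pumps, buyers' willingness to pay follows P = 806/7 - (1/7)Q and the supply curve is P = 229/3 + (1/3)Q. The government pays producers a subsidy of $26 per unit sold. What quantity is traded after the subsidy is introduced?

Q' = 136.1

Pre-subsidy: 806/7 - (1/7)Q = 229/3 + (1/3)Q gives Q* = 81.5 and P* = 103.5.
With the subsidy, sellers receive Ps = Pb + 26 for each unit, where Pb is the price buyers pay.
On the curves, Pb = 806/7 - (1/7)Q and Ps = 229/3 + (1/3)Q; the wedge Ps − Pb = 26 gives 229/3 + (1/3)Q − (806/7 - (1/7)Q) = 26, so Q' = 136.1.
Then Pb = 806/7 − (1/7)·136.1 = 95.7 and Ps = 229/3 + (1/3)·136.1 = 121.7.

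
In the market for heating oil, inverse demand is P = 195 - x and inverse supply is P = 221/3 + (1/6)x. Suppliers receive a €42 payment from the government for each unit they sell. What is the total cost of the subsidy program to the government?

Government cost = €5880

Pre-subsidy: 195 - x = 221/3 + (1/6)x gives x* = 104 and P* = 91.
With the subsidy, sellers receive Ps = Pb + 42 for each unit, where Pb is the price buyers pay.
On the curves, Pb = 195 - x and Ps = 221/3 + (1/6)x; the wedge Ps − Pb = 42 gives 221/3 + (1/6)x − (195 - x) = 42, so x' = 140.
Then Pb = 195 − 1·140 = 55 and Ps = 221/3 + (1/6)·140 = 97.
Government outlay = subsidy × quantity = 42 × 140 = 5880.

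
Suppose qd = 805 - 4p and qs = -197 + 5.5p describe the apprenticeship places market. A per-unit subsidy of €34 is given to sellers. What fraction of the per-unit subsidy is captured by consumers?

Consumer share = 11/19

Pre-subsidy: 805 - 4p = -197 + 5.5p gives p* = 2004/19, q* = 7279/19.
With the subsidy, sellers receive ps = pb + 34 for each unit, where pb is the price buyers pay.
Supply in terms of pb becomes qs = -197 + 5.5(pb + 34) = -10 + 5.5pb. Setting this equal to demand: 805 - 4pb = -10 + 5.5pb, so pb = 1630/19.
Sellers receive ps = 1630/19 + 34 = 2276/19; q' = 805 − 4·(1630/19) = 8775/19.
Buyers' price falls by p* − pb = 2004/19 − 1630/19 = 374/19; sellers' price rises by ps − p* = 2276/19 − 2004/19 = 272/19.
So consumers capture (374/19)/34 = 11/19 of each unit of subsidy.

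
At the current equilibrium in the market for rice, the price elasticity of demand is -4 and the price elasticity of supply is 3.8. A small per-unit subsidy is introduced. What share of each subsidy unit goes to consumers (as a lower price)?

Consumer share = 19/39

For a small subsidy around the equilibrium, the benefit split depends on the relative slopes, which at a point are proportional to the elasticities.
Buyer share = εs/(εs + |εd|) = 3.8/(3.8 + 4) = 19/39; seller share = |εd|/(εs + |εd|) = 20/39.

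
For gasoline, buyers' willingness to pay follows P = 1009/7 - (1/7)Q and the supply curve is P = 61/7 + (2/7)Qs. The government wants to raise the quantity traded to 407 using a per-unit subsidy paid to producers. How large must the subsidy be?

At Q = 407, from the demand curve buyers pay Pb = 1009/7 − (1/7)·407 = 86; from the supply curve sellers need Ps = 61/7 + (2/7)·407 = 125.
The subsidy must fill the gap: s = Ps − Pb = 125 − 86 = 39.

Required subsidy s = 39 per unit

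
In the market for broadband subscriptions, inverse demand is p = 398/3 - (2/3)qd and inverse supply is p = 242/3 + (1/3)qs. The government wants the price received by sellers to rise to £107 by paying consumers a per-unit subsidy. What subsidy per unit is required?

At a seller price of 107, quantity supplied is -242 + 3·107 = 79.
Buyers absorb 79 only when they pay pb = 398/3 − (2/3)·79 = 80.
s = ps − pb = 107 − 80 = 27.

Required subsidy s = £27 per unit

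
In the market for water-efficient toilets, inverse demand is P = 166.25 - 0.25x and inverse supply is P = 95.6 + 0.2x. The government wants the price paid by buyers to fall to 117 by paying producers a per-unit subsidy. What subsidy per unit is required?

At a buyer price of 117, quantity demanded is 665 − 4·117 = 197.
Sellers supply 197 only when they receive Ps = 95.6 + 0.2·197 = 135.
s = Ps − Pb = 135 − 117 = 18.

Required subsidy s = 18 per unit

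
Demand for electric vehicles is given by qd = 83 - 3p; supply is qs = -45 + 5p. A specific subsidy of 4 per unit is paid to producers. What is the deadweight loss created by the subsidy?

Pre-subsidy: 83 - 3p = -45 + 5p gives p* = 16, q* = 35.
With the subsidy, sellers receive ps = pb + 4 for each unit, where pb is the price buyers pay.
Supply in terms of pb becomes qs = -45 + 5(pb + 4) = -25 + 5pb. Setting this equal to demand: 83 - 3pb = -25 + 5pb, so pb = 13.5.
Sellers receive ps = 13.5 + 4 = 17.5; q' = 83 − 3·13.5 = 42.5.
The subsidy expands output by 42.5 − 35 = 7.5 past the efficient level; on those units the gap between marginal cost and willingness to pay runs from 0 up to 4.
DWL = ½ × 4 × 7.5 = 15.

Deadweight loss = 15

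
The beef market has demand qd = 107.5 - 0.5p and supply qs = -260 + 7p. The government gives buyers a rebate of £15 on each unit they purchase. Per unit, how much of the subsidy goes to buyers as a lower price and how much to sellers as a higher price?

Buyers gain £14 per unit; sellers gain £1 per unit

Pre-subsidy: 107.5 - 0.5p = -260 + 7p gives p* = 49, q* = 83.
With the rebate, buyers effectively pay pb = ps − 15, where ps is the price sellers receive.
Demand in terms of ps becomes qd = 107.5 − 0.5(ps − 15) = 115 - 0.5ps. Setting this equal to supply: 115 - 0.5ps = -260 + 7ps, so ps = 50.
Buyers pay pb = 50 − 15 = 35; q' = -260 + 7·50 = 90.
Buyers' price falls by p* − pb = 49 − 35 = 14; sellers' price rises by ps − p* = 50 − 49 = 1.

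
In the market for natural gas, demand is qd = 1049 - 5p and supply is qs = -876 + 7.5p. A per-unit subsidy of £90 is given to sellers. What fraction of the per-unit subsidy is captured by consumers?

Pre-subsidy: 1049 - 5p = -876 + 7.5p gives p* = 154, q* = 279.
With the subsidy, sellers receive ps = pb + 90 for each unit, where pb is the price buyers pay.
Supply in terms of pb becomes qs = -876 + 7.5(pb + 90) = -201 + 7.5pb. Setting this equal to demand: 1049 - 5pb = -201 + 7.5pb, so pb = 100.
Sellers receive ps = 100 + 90 = 190; q' = 1049 − 5·100 = 549.
Buyers' price falls by p* − pb = 154 − 100 = 54; sellers' price rises by ps − p* = 190 − 154 = 36.
So consumers capture 54/90 = 0.6 of each unit of subsidy.

Consumer share = 0.6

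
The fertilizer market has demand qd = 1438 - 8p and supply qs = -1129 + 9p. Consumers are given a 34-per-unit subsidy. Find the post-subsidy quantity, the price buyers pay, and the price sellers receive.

Pre-subsidy: 1438 - 8p = -1129 + 9p gives p* = 151, q* = 230.
With the rebate, buyers effectively pay pb = ps − 34, where ps is the price sellers receive.
Demand in terms of ps becomes qd = 1438 − 8(ps − 34) = 1710 - 8ps. Setting this equal to supply: 1710 - 8ps = -1129 + 9ps, so ps = 167.
Buyers pay pb = 167 − 34 = 133; q' = -1129 + 9·167 = 374.

q' = 374; buyers pay 133; sellers receive 167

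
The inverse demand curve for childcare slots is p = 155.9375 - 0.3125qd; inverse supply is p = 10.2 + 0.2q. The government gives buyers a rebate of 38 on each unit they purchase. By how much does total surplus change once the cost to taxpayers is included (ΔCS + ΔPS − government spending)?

Pre-subsidy: 155.9375 - 0.3125q = 10.2 + 0.2q gives q* = 11659/41 and p* = 2750/41.
With the rebate, buyers effectively pay pb = ps − 38, where ps is the price sellers receive.
On the curves, pb = 155.9375 - 0.3125q and ps = 10.2 + 0.2q; the wedge ps − pb = 38 gives 10.2 + 0.2q − (155.9375 - 0.3125q) = 38, so q' = 14699/41.
Then pb = 155.9375 − 0.3125·(14699/41) = 1800/41 and ps = 10.2 + 0.2·(14699/41) = 3358/41.
ΔCS = ½(11659/41 + 14699/41)(2750/41 − 1800/41) = 12520050/1681; ΔPS = ½(11659/41 + 14699/41)(3358/41 − 2750/41) = 8012832/1681.
Government spending = 38 × 14699/41 = 558562/41.
Net change = 12520050/1681 + 8012832/1681 − 558562/41 = -57760/41. The loss equals the DWL triangle ½·38·3040/41.

Net change in total surplus = -57760/41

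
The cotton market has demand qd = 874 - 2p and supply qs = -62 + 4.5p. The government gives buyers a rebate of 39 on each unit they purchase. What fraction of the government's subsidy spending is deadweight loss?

Pre-subsidy: 874 - 2p = -62 + 4.5p gives p* = 144, q* = 586.
With the rebate, buyers effectively pay pb = ps − 39, where ps is the price sellers receive.
Demand in terms of ps becomes qd = 874 − 2(ps − 39) = 952 - 2ps. Setting this equal to supply: 952 - 2ps = -62 + 4.5ps, so ps = 156.
Buyers pay pb = 156 − 39 = 117; q' = -62 + 4.5·156 = 640.
ΔCS = ½(586 + 640)(144 − 117) = 16551; ΔPS = ½(586 + 640)(156 − 144) = 7356.
Government spending = 39 × 640 = 24960.
DWL = ½ × 39 × (640 − 586) = 1053; fraction = 1053 / 24960 = 0.0421875.

DWL / government spending = 0.0421875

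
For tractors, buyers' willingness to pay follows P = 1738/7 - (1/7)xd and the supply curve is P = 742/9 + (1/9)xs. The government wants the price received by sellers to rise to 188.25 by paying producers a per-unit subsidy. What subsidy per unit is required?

Required subsidy s = 76 per unit

At a seller price of 188.25, quantity supplied is -742 + 9·188.25 = 952.25.
Buyers absorb 952.25 only when they pay Pb = 1738/7 − (1/7)·952.25 = 112.25.
s = Ps − Pb = 188.25 − 112.25 = 76.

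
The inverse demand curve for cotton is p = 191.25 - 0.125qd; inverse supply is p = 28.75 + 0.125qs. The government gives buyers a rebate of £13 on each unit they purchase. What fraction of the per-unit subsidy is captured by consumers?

Consumer share = 0.5

Pre-subsidy: 191.25 - 0.125q = 28.75 + 0.125q gives q* = 650 and p* = 110.
With the rebate, buyers effectively pay pb = ps − 13, where ps is the price sellers receive.
On the curves, pb = 191.25 - 0.125q and ps = 28.75 + 0.125q; the wedge ps − pb = 13 gives 28.75 + 0.125q − (191.25 - 0.125q) = 13, so q' = 702.
Then pb = 191.25 − 0.125·702 = 103.5 and ps = 28.75 + 0.125·702 = 116.5.
Buyers' price falls by p* − pb = 110 − 103.5 = 6.5; sellers' price rises by ps − p* = 116.5 − 110 = 6.5.
So consumers capture 6.5/13 = 0.5 of each unit of subsidy.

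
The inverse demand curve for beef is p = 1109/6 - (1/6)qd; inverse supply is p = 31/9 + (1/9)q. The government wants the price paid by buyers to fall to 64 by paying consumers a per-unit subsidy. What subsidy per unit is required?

At a buyer price of 64, quantity demanded is 1109 − 6·64 = 725.
Sellers supply 725 only when they receive ps = 31/9 + (1/9)·725 = 84.
s = ps − pb = 84 − 64 = 20.

Required subsidy s = 20 per unit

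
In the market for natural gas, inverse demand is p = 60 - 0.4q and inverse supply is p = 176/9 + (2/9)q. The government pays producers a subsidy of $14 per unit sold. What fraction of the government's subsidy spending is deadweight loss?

DWL / government spending = 9/70

Pre-subsidy: 60 - 0.4q = 176/9 + (2/9)q gives q* = 65 and p* = 34.
With the subsidy, sellers receive ps = pb + 14 for each unit, where pb is the price buyers pay.
On the curves, pb = 60 - 0.4q and ps = 176/9 + (2/9)q; the wedge ps − pb = 14 gives 176/9 + (2/9)q − (60 - 0.4q) = 14, so q' = 87.5.
Then pb = 60 − 0.4·87.5 = 25 and ps = 176/9 + (2/9)·87.5 = 39.
ΔCS = ½(65 + 87.5)(34 − 25) = 686.25; ΔPS = ½(65 + 87.5)(39 − 34) = 381.25.
Government spending = 14 × 87.5 = 1225.
DWL = ½ × 14 × (87.5 − 65) = 157.5; fraction = 157.5 / 1225 = 9/70.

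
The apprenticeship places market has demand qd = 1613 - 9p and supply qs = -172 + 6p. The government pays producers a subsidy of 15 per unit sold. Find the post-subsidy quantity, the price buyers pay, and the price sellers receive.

Pre-subsidy: 1613 - 9p = -172 + 6p gives p* = 119, q* = 542.
With the subsidy, sellers receive ps = pb + 15 for each unit, where pb is the price buyers pay.
Supply in terms of pb becomes qs = -172 + 6(pb + 15) = -82 + 6pb. Setting this equal to demand: 1613 - 9pb = -82 + 6pb, so pb = 113.
Sellers receive ps = 113 + 15 = 128; q' = 1613 − 9·113 = 596.

q' = 596; buyers pay 113; sellers receive 128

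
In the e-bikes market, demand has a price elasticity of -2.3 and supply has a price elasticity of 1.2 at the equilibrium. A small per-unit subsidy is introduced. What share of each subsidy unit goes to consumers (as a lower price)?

Consumer share = 12/35

For a small subsidy around the equilibrium, the benefit split depends on the relative slopes, which at a point are proportional to the elasticities.
Buyer share = εs/(εs + |εd|) = 1.2/(1.2 + 2.3) = 12/35; seller share = |εd|/(εs + |εd|) = 23/35.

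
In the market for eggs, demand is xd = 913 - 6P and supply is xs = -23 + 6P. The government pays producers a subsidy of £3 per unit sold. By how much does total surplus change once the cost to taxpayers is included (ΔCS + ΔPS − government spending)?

Pre-subsidy: 913 - 6P = -23 + 6P gives P* = 78, x* = 445.
With the subsidy, sellers receive Ps = Pb + 3 for each unit, where Pb is the price buyers pay.
Supply in terms of Pb becomes xs = -23 + 6(Pb + 3) = -5 + 6Pb. Setting this equal to demand: 913 - 6Pb = -5 + 6Pb, so Pb = 76.5.
Sellers receive Ps = 76.5 + 3 = 79.5; x' = 913 − 6·76.5 = 454.
ΔCS = ½(445 + 454)(78 − 76.5) = 674.25; ΔPS = ½(445 + 454)(79.5 − 78) = 674.25.
Government spending = 3 × 454 = 1362.
Net change = 674.25 + 674.25 − 1362 = -13.5. The loss equals the DWL triangle ½·3·9.

Net change in total surplus = -£13.5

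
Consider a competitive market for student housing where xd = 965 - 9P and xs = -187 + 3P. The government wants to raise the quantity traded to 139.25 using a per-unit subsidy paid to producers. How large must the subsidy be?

At x = 139.25, invert demand for the buyer price: Pb = (965 − 139.25)/9 = 91.75; invert supply for the seller price: Ps = (139.25 − (-187))/3 = 108.75.
The subsidy must fill the gap: s = Ps − Pb = 108.75 − 91.75 = 17.

Required subsidy s = 17 per unit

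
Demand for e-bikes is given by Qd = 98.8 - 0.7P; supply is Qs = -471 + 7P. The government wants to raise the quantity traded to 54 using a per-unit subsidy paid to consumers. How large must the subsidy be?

At Q = 54, invert demand for the buyer price: Pb = (98.8 − 54)/0.7 = 64; invert supply for the seller price: Ps = (54 − (-471))/7 = 75.
The subsidy must fill the gap: s = Ps − Pb = 75 − 64 = 11.

Required subsidy s = 11 per unit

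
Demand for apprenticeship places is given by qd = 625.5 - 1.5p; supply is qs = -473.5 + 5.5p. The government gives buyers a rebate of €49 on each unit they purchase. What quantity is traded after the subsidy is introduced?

q' = 447.75

Pre-subsidy: 625.5 - 1.5p = -473.5 + 5.5p gives p* = 157, q* = 390.
With the rebate, buyers effectively pay pb = ps − 49, where ps is the price sellers receive.
Demand in terms of ps becomes qd = 625.5 − 1.5(ps − 49) = 699 - 1.5ps. Setting this equal to supply: 699 - 1.5ps = -473.5 + 5.5ps, so ps = 167.5.
Buyers pay pb = 167.5 − 49 = 118.5; q' = -473.5 + 5.5·167.5 = 447.75.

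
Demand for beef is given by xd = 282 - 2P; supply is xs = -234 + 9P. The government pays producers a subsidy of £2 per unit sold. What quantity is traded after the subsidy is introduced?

Pre-subsidy: 282 - 2P = -234 + 9P gives P* = 516/11, x* = 2070/11.
With the subsidy, sellers receive Ps = Pb + 2 for each unit, where Pb is the price buyers pay.
Supply in terms of Pb becomes xs = -234 + 9(Pb + 2) = -216 + 9Pb. Setting this equal to demand: 282 - 2Pb = -216 + 9Pb, so Pb = 498/11.
Sellers receive Ps = 498/11 + 2 = 520/11; x' = 282 − 2·(498/11) = 2106/11.

x' = 2106/11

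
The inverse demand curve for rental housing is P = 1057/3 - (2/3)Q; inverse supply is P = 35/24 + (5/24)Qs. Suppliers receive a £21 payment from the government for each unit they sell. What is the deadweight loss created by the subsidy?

Deadweight loss = £252

Pre-subsidy: 1057/3 - (2/3)Q = 35/24 + (5/24)Q gives Q* = 401 and P* = 85.
With the subsidy, sellers receive Ps = Pb + 21 for each unit, where Pb is the price buyers pay.
On the curves, Pb = 1057/3 - (2/3)Q and Ps = 35/24 + (5/24)Q; the wedge Ps − Pb = 21 gives 35/24 + (5/24)Q − (1057/3 - (2/3)Q) = 21, so Q' = 425.
Then Pb = 1057/3 − (2/3)·425 = 69 and Ps = 35/24 + (5/24)·425 = 90.
The subsidy expands output by 425 − 401 = 24 past the efficient level; on those units the gap between marginal cost and willingness to pay runs from 0 up to 21.
DWL = ½ × 21 × 24 = 252.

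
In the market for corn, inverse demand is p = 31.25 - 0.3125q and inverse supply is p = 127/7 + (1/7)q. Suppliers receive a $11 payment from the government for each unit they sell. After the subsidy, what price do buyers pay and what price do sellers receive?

Pre-subsidy: 31.25 - 0.3125q = 127/7 + (1/7)q gives q* = 1468/51 and p* = 1135/51.
With the subsidy, sellers receive ps = pb + 11 for each unit, where pb is the price buyers pay.
On the curves, pb = 31.25 - 0.3125q and ps = 127/7 + (1/7)q; the wedge ps − pb = 11 gives 127/7 + (1/7)q − (31.25 - 0.3125q) = 11, so q' = 900/17.
Then pb = 31.25 − 0.3125·(900/17) = 250/17 and ps = 127/7 + (1/7)·(900/17) = 437/17.

Buyers pay 250/17; sellers receive 437/17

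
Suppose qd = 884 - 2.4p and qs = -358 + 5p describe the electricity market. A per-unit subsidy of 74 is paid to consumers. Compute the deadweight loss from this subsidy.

Pre-subsidy: 884 - 2.4p = -358 + 5p gives p* = 6210/37, q* = 17804/37.
With the rebate, buyers effectively pay pb = ps − 74, where ps is the price sellers receive.
Demand in terms of ps becomes qd = 884 − 2.4(ps − 74) = 1061.6 - 2.4ps. Setting this equal to supply: 1061.6 - 2.4ps = -358 + 5ps, so ps = 7098/37.
Buyers pay pb = 7098/37 − 74 = 4360/37; q' = -358 + 5·(7098/37) = 22244/37.
The subsidy expands output by 22244/37 − 17804/37 = 120 past the efficient level; on those units the gap between marginal cost and willingness to pay runs from 0 up to 74.
DWL = ½ × 74 × 120 = 4440.

Deadweight loss = 4440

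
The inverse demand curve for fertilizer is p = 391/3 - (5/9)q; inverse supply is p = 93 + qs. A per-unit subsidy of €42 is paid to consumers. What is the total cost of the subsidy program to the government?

Government cost = €2142

Pre-subsidy: 391/3 - (5/9)q = 93 + q gives q* = 24 and p* = 117.
With the rebate, buyers effectively pay pb = ps − 42, where ps is the price sellers receive.
On the curves, pb = 391/3 - (5/9)q and ps = 93 + q; the wedge ps − pb = 42 gives 93 + q − (391/3 - (5/9)q) = 42, so q' = 51.
Then pb = 391/3 − (5/9)·51 = 102 and ps = 93 + 1·51 = 144.
Government outlay = subsidy × quantity = 42 × 51 = 2142.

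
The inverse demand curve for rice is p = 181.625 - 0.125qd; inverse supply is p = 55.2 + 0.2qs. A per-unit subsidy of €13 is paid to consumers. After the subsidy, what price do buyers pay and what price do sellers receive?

Buyers pay €128; sellers receive €141

Pre-subsidy: 181.625 - 0.125q = 55.2 + 0.2q gives q* = 389 and p* = 133.
With the rebate, buyers effectively pay pb = ps − 13, where ps is the price sellers receive.
On the curves, pb = 181.625 - 0.125q and ps = 55.2 + 0.2q; the wedge ps − pb = 13 gives 55.2 + 0.2q − (181.625 - 0.125q) = 13, so q' = 429.
Then pb = 181.625 − 0.125·429 = 128 and ps = 55.2 + 0.2·429 = 141.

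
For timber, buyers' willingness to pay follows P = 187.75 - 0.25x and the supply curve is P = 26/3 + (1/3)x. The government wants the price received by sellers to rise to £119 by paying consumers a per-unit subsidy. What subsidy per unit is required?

At a seller price of 119, quantity supplied is -26 + 3·119 = 331.
Buyers absorb 331 only when they pay Pb = 187.75 − 0.25·331 = 105.
s = Ps − Pb = 119 − 105 = 14.

Required subsidy s = £14 per unit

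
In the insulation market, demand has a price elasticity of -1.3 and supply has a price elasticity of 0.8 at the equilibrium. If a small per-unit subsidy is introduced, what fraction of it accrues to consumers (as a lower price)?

Consumer share = 8/21

For a small subsidy around the equilibrium, the benefit split depends on the relative slopes, which at a point are proportional to the elasticities.
Buyer share = εs/(εs + |εd|) = 0.8/(0.8 + 1.3) = 8/21; seller share = |εd|/(εs + |εd|) = 13/21.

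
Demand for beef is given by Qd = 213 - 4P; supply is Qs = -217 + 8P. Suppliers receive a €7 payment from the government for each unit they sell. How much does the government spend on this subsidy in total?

Government cost = 1855/3

Pre-subsidy: 213 - 4P = -217 + 8P gives P* = 215/6, Q* = 209/3.
With the subsidy, sellers receive Ps = Pb + 7 for each unit, where Pb is the price buyers pay.
Supply in terms of Pb becomes Qs = -217 + 8(Pb + 7) = -161 + 8Pb. Setting this equal to demand: 213 - 4Pb = -161 + 8Pb, so Pb = 187/6.
Sellers receive Ps = 187/6 + 7 = 229/6; Q' = 213 − 4·(187/6) = 265/3.
Government outlay = subsidy × quantity = 7 × 265/3 = 1855/3.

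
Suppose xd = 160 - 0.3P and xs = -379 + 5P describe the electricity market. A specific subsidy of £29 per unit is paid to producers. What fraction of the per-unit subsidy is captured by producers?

Pre-subsidy: 160 - 0.3P = -379 + 5P gives P* = 5390/53, x* = 6863/53.
With the subsidy, sellers receive Ps = Pb + 29 for each unit, where Pb is the price buyers pay.
Supply in terms of Pb becomes xs = -379 + 5(Pb + 29) = -234 + 5Pb. Setting this equal to demand: 160 - 0.3Pb = -234 + 5Pb, so Pb = 3940/53.
Sellers receive Ps = 3940/53 + 29 = 5477/53; x' = 160 − 0.3·(3940/53) = 7298/53.
Buyers' price falls by P* − Pb = 5390/53 − 3940/53 = 1450/53; sellers' price rises by Ps − P* = 5477/53 − 5390/53 = 87/53.
So producers capture (87/53)/29 = 3/53 of each unit of subsidy.

Producer share = 3/53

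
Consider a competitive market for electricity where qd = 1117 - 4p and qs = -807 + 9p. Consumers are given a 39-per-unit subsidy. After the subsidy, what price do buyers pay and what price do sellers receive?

Buyers pay 121; sellers receive 160

Pre-subsidy: 1117 - 4p = -807 + 9p gives p* = 148, q* = 525.
With the rebate, buyers effectively pay pb = ps − 39, where ps is the price sellers receive.
Demand in terms of ps becomes qd = 1117 − 4(ps − 39) = 1273 - 4ps. Setting this equal to supply: 1273 - 4ps = -807 + 9ps, so ps = 160.
Buyers pay pb = 160 − 39 = 121; q' = -807 + 9·160 = 633.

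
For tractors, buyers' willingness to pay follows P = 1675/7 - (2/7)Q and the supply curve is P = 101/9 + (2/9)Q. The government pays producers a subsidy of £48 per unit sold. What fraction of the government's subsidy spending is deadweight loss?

DWL / government spending = 189/2174

Pre-subsidy: 1675/7 - (2/7)Q = 101/9 + (2/9)Q gives Q* = 449 and P* = 111.
With the subsidy, sellers receive Ps = Pb + 48 for each unit, where Pb is the price buyers pay.
On the curves, Pb = 1675/7 - (2/7)Q and Ps = 101/9 + (2/9)Q; the wedge Ps − Pb = 48 gives 101/9 + (2/9)Q − (1675/7 - (2/7)Q) = 48, so Q' = 543.5.
Then Pb = 1675/7 − (2/7)·543.5 = 84 and Ps = 101/9 + (2/9)·543.5 = 132.
ΔCS = ½(449 + 543.5)(111 − 84) = 13398.75; ΔPS = ½(449 + 543.5)(132 − 111) = 10421.25.
Government spending = 48 × 543.5 = 26088.
DWL = ½ × 48 × (543.5 − 449) = 2268; fraction = 2268 / 26088 = 189/2174.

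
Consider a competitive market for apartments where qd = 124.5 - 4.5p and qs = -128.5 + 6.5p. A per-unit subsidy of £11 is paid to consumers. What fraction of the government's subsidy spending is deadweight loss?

Pre-subsidy: 124.5 - 4.5p = -128.5 + 6.5p gives p* = 23, q* = 21.
With the rebate, buyers effectively pay pb = ps − 11, where ps is the price sellers receive.
Demand in terms of ps becomes qd = 124.5 − 4.5(ps − 11) = 174 - 4.5ps. Setting this equal to supply: 174 - 4.5ps = -128.5 + 6.5ps, so ps = 27.5.
Buyers pay pb = 27.5 − 11 = 16.5; q' = -128.5 + 6.5·27.5 = 50.25.
ΔCS = ½(21 + 50.25)(23 − 16.5) = 231.5625; ΔPS = ½(21 + 50.25)(27.5 − 23) = 160.3125.
Government spending = 11 × 50.25 = 552.75.
DWL = ½ × 11 × (50.25 − 21) = 160.875; fraction = 160.875 / 552.75 = 39/134.

DWL / government spending = 39/134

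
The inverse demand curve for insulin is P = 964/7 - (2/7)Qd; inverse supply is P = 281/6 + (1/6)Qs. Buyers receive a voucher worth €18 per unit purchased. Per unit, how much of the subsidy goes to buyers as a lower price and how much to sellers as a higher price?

Pre-subsidy: 964/7 - (2/7)Q = 281/6 + (1/6)Q gives Q* = 3817/19 and P* = 1526/19.
With the rebate, buyers effectively pay Pb = Ps − 18, where Ps is the price sellers receive.
On the curves, Pb = 964/7 - (2/7)Q and Ps = 281/6 + (1/6)Q; the wedge Ps − Pb = 18 gives 281/6 + (1/6)Q − (964/7 - (2/7)Q) = 18, so Q' = 4573/19.
Then Pb = 964/7 − (2/7)·(4573/19) = 1310/19 and Ps = 281/6 + (1/6)·(4573/19) = 1652/19.
Buyers' price falls by P* − Pb = 1526/19 − 1310/19 = 216/19; sellers' price rises by Ps − P* = 1652/19 − 1526/19 = 126/19.

Buyers gain 216/19 per unit; sellers gain 126/19 per unit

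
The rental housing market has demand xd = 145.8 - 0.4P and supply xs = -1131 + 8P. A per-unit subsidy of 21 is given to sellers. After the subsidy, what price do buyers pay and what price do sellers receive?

Buyers pay 132; sellers receive 153

Pre-subsidy: 145.8 - 0.4P = -1131 + 8P gives P* = 152, x* = 85.
With the subsidy, sellers receive Ps = Pb + 21 for each unit, where Pb is the price buyers pay.
Supply in terms of Pb becomes xs = -1131 + 8(Pb + 21) = -963 + 8Pb. Setting this equal to demand: 145.8 - 0.4Pb = -963 + 8Pb, so Pb = 132.
Sellers receive Ps = 132 + 21 = 153; x' = 145.8 − 0.4·132 = 93.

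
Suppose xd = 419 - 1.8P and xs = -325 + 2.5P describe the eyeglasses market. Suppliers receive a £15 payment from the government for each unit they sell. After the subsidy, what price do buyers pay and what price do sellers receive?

Pre-subsidy: 419 - 1.8P = -325 + 2.5P gives P* = 7440/43, x* = 4625/43.
With the subsidy, sellers receive Ps = Pb + 15 for each unit, where Pb is the price buyers pay.
Supply in terms of Pb becomes xs = -325 + 2.5(Pb + 15) = -287.5 + 2.5Pb. Setting this equal to demand: 419 - 1.8Pb = -287.5 + 2.5Pb, so Pb = 7065/43.
Sellers receive Ps = 7065/43 + 15 = 7710/43; x' = 419 − 1.8·(7065/43) = 5300/43.

Buyers pay 7065/43; sellers receive 7710/43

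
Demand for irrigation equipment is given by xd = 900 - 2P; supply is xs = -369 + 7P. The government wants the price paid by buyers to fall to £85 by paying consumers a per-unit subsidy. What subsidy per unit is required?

At a buyer price of 85, quantity demanded is 900 − 2·85 = 730.
Sellers supply 730 only when they receive Ps with -369 + 7·Ps = 730, i.e. Ps = 157.
s = Ps − Pb = 157 − 85 = 72.

Required subsidy s = £72 per unit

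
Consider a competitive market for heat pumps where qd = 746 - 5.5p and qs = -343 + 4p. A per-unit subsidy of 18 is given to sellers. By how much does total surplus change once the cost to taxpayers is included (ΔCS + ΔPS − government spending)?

Pre-subsidy: 746 - 5.5p = -343 + 4p gives p* = 2178/19, q* = 2195/19.
With the subsidy, sellers receive ps = pb + 18 for each unit, where pb is the price buyers pay.
Supply in terms of pb becomes qs = -343 + 4(pb + 18) = -271 + 4pb. Setting this equal to demand: 746 - 5.5pb = -271 + 4pb, so pb = 2034/19.
Sellers receive ps = 2034/19 + 18 = 2376/19; q' = 746 − 5.5·(2034/19) = 2987/19.
ΔCS = ½(2195/19 + 2987/19)(2178/19 − 2034/19) = 373104/361; ΔPS = ½(2195/19 + 2987/19)(2376/19 − 2178/19) = 513018/361.
Government spending = 18 × 2987/19 = 53766/19.
Net change = 373104/361 + 513018/361 − 53766/19 = -7128/19. The loss equals the DWL triangle ½·18·792/19.

Net change in total surplus = -7128/19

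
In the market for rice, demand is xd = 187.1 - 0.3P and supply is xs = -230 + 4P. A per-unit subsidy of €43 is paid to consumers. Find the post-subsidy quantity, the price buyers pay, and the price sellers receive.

x' = 170; buyers pay €57; sellers receive €100

Pre-subsidy: 187.1 - 0.3P = -230 + 4P gives P* = 97, x* = 158.
With the rebate, buyers effectively pay Pb = Ps − 43, where Ps is the price sellers receive.
Demand in terms of Ps becomes xd = 187.1 − 0.3(Ps − 43) = 200 - 0.3Ps. Setting this equal to supply: 200 - 0.3Ps = -230 + 4Ps, so Ps = 100.
Buyers pay Pb = 100 − 43 = 57; x' = -230 + 4·100 = 170.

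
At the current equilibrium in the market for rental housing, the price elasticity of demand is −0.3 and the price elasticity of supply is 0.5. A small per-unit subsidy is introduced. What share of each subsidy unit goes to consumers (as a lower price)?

Consumer share = 0.625

For a small subsidy around the equilibrium, the benefit split depends on the relative slopes, which at a point are proportional to the elasticities.
Buyer share = εs/(εs + |εd|) = 0.5/(0.5 + 0.3) = 0.625; seller share = |εd|/(εs + |εd|) = 0.375.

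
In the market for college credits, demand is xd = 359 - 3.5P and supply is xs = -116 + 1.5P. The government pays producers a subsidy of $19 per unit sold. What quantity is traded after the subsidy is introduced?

Pre-subsidy: 359 - 3.5P = -116 + 1.5P gives P* = 95, x* = 26.5.
With the subsidy, sellers receive Ps = Pb + 19 for each unit, where Pb is the price buyers pay.
Supply in terms of Pb becomes xs = -116 + 1.5(Pb + 19) = -87.5 + 1.5Pb. Setting this equal to demand: 359 - 3.5Pb = -87.5 + 1.5Pb, so Pb = 89.3.
Sellers receive Ps = 89.3 + 19 = 108.3; x' = 359 − 3.5·89.3 = 46.45.

x' = 46.45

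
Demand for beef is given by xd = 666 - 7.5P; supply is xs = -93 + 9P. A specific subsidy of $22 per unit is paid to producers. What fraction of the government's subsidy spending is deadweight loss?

DWL / government spending = 15/137

Pre-subsidy: 666 - 7.5P = -93 + 9P gives P* = 46, x* = 321.
With the subsidy, sellers receive Ps = Pb + 22 for each unit, where Pb is the price buyers pay.
Supply in terms of Pb becomes xs = -93 + 9(Pb + 22) = 105 + 9Pb. Setting this equal to demand: 666 - 7.5Pb = 105 + 9Pb, so Pb = 34.
Sellers receive Ps = 34 + 22 = 56; x' = 666 − 7.5·34 = 411.
ΔCS = ½(321 + 411)(46 − 34) = 4392; ΔPS = ½(321 + 411)(56 − 46) = 3660.
Government spending = 22 × 411 = 9042.
DWL = ½ × 22 × (411 − 321) = 990; fraction = 990 / 9042 = 15/137.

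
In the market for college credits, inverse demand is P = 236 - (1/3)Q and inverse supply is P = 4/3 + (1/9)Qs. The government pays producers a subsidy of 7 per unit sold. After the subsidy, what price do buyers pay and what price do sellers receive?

Pre-subsidy: 236 - (1/3)Q = 4/3 + (1/9)Q gives Q* = 528 and P* = 60.
With the subsidy, sellers receive Ps = Pb + 7 for each unit, where Pb is the price buyers pay.
On the curves, Pb = 236 - (1/3)Q and Ps = 4/3 + (1/9)Q; the wedge Ps − Pb = 7 gives 4/3 + (1/9)Q − (236 - (1/3)Q) = 7, so Q' = 543.75.
Then Pb = 236 − (1/3)·543.75 = 54.75 and Ps = 4/3 + (1/9)·543.75 = 61.75.

Buyers pay 54.75; sellers receive 61.75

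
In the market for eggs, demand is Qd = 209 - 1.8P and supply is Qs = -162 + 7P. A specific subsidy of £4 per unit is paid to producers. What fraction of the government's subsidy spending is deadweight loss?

Pre-subsidy: 209 - 1.8P = -162 + 7P gives P* = 1855/44, Q* = 5857/44.
With the subsidy, sellers receive Ps = Pb + 4 for each unit, where Pb is the price buyers pay.
Supply in terms of Pb becomes Qs = -162 + 7(Pb + 4) = -134 + 7Pb. Setting this equal to demand: 209 - 1.8Pb = -134 + 7Pb, so Pb = 1715/44.
Sellers receive Ps = 1715/44 + 4 = 1891/44; Q' = 209 − 1.8·(1715/44) = 6109/44.
ΔCS = ½(5857/44 + 6109/44)(1855/44 − 1715/44) = 209405/484; ΔPS = ½(5857/44 + 6109/44)(1891/44 − 1855/44) = 53847/484.
Government spending = 4 × 6109/44 = 6109/11.
DWL = ½ × 4 × (6109/44 − 5857/44) = 126/11; fraction = (126/11) / (6109/11) = 126/6109.

DWL / government spending = 126/6109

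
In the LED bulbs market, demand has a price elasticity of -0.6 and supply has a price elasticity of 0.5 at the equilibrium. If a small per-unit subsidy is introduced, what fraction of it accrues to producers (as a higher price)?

For a small subsidy around the equilibrium, the benefit split depends on the relative slopes, which at a point are proportional to the elasticities.
Buyer share = εs/(εs + |εd|) = 0.5/(0.5 + 0.6) = 5/11; seller share = |εd|/(εs + |εd|) = 6/11.
So producers capture 6/11 of the subsidy.

Producer share = 6/11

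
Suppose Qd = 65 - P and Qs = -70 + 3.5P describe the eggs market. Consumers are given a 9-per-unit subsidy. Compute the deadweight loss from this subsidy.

Pre-subsidy: 65 - P = -70 + 3.5P gives P* = 30, Q* = 35.
With the rebate, buyers effectively pay Pb = Ps − 9, where Ps is the price sellers receive.
Demand in terms of Ps becomes Qd = 65 − 1(Ps − 9) = 74 - Ps. Setting this equal to supply: 74 - Ps = -70 + 3.5Ps, so Ps = 32.
Buyers pay Pb = 32 − 9 = 23; Q' = -70 + 3.5·32 = 42.
The subsidy expands output by 42 − 35 = 7 past the efficient level; on those units the gap between marginal cost and willingness to pay runs from 0 up to 9.
DWL = ½ × 9 × 7 = 31.5.

Deadweight loss = 31.5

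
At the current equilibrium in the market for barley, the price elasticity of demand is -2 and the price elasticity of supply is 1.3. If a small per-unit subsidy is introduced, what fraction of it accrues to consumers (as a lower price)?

For a small subsidy around the equilibrium, the benefit split depends on the relative slopes, which at a point are proportional to the elasticities.
Buyer share = εs/(εs + |εd|) = 1.3/(1.3 + 2) = 13/33; seller share = |εd|/(εs + |εd|) = 20/33.

Consumer share = 13/33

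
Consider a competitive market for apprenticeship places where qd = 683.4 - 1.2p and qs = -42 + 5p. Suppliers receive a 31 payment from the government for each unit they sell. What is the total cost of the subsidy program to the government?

Pre-subsidy: 683.4 - 1.2p = -42 + 5p gives p* = 117, q* = 543.
With the subsidy, sellers receive ps = pb + 31 for each unit, where pb is the price buyers pay.
Supply in terms of pb becomes qs = -42 + 5(pb + 31) = 113 + 5pb. Setting this equal to demand: 683.4 - 1.2pb = 113 + 5pb, so pb = 92.
Sellers receive ps = 92 + 31 = 123; q' = 683.4 − 1.2·92 = 573.
Government outlay = subsidy × quantity = 31 × 573 = 17763.

Government cost = 17763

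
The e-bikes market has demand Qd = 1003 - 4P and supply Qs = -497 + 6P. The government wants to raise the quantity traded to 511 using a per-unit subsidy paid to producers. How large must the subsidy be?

Required subsidy s = 45 per unit

At Q = 511, invert demand for the buyer price: Pb = (1003 − 511)/4 = 123; invert supply for the seller price: Ps = (511 − (-497))/6 = 168.
The subsidy must fill the gap: s = Ps − Pb = 168 − 123 = 45.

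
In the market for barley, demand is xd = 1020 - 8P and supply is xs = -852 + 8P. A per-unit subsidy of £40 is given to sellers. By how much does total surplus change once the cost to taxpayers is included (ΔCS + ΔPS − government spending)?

Pre-subsidy: 1020 - 8P = -852 + 8P gives P* = 117, x* = 84.
With the subsidy, sellers receive Ps = Pb + 40 for each unit, where Pb is the price buyers pay.
Supply in terms of Pb becomes xs = -852 + 8(Pb + 40) = -532 + 8Pb. Setting this equal to demand: 1020 - 8Pb = -532 + 8Pb, so Pb = 97.
Sellers receive Ps = 97 + 40 = 137; x' = 1020 − 8·97 = 244.
ΔCS = ½(84 + 244)(117 − 97) = 3280; ΔPS = ½(84 + 244)(137 − 117) = 3280.
Government spending = 40 × 244 = 9760.
Net change = 3280 + 3280 − 9760 = -3200. The loss equals the DWL triangle ½·40·160.

Net change in total surplus = -£3200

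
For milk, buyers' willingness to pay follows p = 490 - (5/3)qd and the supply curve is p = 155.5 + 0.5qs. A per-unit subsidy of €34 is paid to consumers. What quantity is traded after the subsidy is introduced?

q' = 2211/13

Pre-subsidy: 490 - (5/3)q = 155.5 + 0.5q gives q* = 2007/13 and p* = 3025/13.
With the rebate, buyers effectively pay pb = ps − 34, where ps is the price sellers receive.
On the curves, pb = 490 - (5/3)q and ps = 155.5 + 0.5q; the wedge ps − pb = 34 gives 155.5 + 0.5q − (490 - (5/3)q) = 34, so q' = 2211/13.
Then pb = 490 − (5/3)·(2211/13) = 2685/13 and ps = 155.5 + 0.5·(2211/13) = 3127/13.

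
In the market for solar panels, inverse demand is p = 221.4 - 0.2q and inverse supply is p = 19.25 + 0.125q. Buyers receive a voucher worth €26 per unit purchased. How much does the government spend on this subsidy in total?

Government cost = €18252

Pre-subsidy: 221.4 - 0.2q = 19.25 + 0.125q gives q* = 622 and p* = 97.
With the rebate, buyers effectively pay pb = ps − 26, where ps is the price sellers receive.
On the curves, pb = 221.4 - 0.2q and ps = 19.25 + 0.125q; the wedge ps − pb = 26 gives 19.25 + 0.125q − (221.4 - 0.2q) = 26, so q' = 702.
Then pb = 221.4 − 0.2·702 = 81 and ps = 19.25 + 0.125·702 = 107.
Government outlay = subsidy × quantity = 26 × 702 = 18252.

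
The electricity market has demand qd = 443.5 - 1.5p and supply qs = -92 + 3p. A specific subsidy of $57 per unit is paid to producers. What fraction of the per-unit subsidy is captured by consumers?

Consumer share = 2/3

Pre-subsidy: 443.5 - 1.5p = -92 + 3p gives p* = 119, q* = 265.
With the subsidy, sellers receive ps = pb + 57 for each unit, where pb is the price buyers pay.
Supply in terms of pb becomes qs = -92 + 3(pb + 57) = 79 + 3pb. Setting this equal to demand: 443.5 - 1.5pb = 79 + 3pb, so pb = 81.
Sellers receive ps = 81 + 57 = 138; q' = 443.5 − 1.5·81 = 322.
Buyers' price falls by p* − pb = 119 − 81 = 38; sellers' price rises by ps − p* = 138 − 119 = 19.
So consumers capture 38/57 = 2/3 of each unit of subsidy.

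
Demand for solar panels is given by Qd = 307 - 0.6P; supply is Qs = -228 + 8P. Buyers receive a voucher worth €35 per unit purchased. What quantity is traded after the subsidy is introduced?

Q' = 12436/43

Pre-subsidy: 307 - 0.6P = -228 + 8P gives P* = 2675/43, Q* = 11596/43.
With the rebate, buyers effectively pay Pb = Ps − 35, where Ps is the price sellers receive.
Demand in terms of Ps becomes Qd = 307 − 0.6(Ps − 35) = 328 - 0.6Ps. Setting this equal to supply: 328 - 0.6Ps = -228 + 8Ps, so Ps = 2780/43.
Buyers pay Pb = 2780/43 − 35 = 1275/43; Q' = -228 + 8·(2780/43) = 12436/43.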